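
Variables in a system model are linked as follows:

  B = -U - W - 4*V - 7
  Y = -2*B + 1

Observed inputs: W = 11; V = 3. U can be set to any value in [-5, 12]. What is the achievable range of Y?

51 to 85

Substituting into the B equation gives B = -U - 30.
Substituting into the Y equation gives Y = 2*U + 61.
Linear in U, so extremes are at the endpoints: U = -5 gives Y = 51; U = 12 gives Y = 85.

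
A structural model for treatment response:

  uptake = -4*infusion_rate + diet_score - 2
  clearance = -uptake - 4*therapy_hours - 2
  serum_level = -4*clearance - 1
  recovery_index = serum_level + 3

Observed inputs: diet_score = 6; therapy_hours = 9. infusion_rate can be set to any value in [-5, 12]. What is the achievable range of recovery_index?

Substituting into the uptake equation gives uptake = -4*infusion_rate + 4.
Substituting into the clearance equation gives clearance = 4*infusion_rate - 42.
So serum_level = -16*infusion_rate + 167.
This gives recovery_index = -16*infusion_rate + 170.
Linear in infusion_rate, so extremes are at the endpoints: infusion_rate = -5 gives recovery_index = 250; infusion_rate = 12 gives recovery_index = -22.

-22 to 250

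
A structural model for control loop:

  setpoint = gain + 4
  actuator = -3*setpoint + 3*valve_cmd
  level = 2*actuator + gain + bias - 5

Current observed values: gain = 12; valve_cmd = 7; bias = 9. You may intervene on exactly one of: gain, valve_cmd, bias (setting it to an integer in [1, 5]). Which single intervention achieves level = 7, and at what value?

set gain = 3

Intervening on gain: with other inputs at their observed values, level = -5*gain + 22. Solving for 7 gives gain = 3, within [1, 5].
Intervening on valve_cmd: level = 6*valve_cmd - 80. Reaching 7 requires valve_cmd = 29/2, not an integer.
Intervening on bias: level = bias - 47. Reaching 7 requires bias = 54, outside [1, 5].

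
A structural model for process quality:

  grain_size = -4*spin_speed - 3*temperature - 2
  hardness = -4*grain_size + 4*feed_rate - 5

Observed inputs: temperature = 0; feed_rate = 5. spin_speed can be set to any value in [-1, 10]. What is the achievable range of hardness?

7 to 183

Substituting into the grain_size equation gives grain_size = -4*spin_speed - 2.
hardness becomes 16*spin_speed + 23.
Linear in spin_speed, so extremes are at the endpoints: spin_speed = -1 gives hardness = 7; spin_speed = 10 gives hardness = 183.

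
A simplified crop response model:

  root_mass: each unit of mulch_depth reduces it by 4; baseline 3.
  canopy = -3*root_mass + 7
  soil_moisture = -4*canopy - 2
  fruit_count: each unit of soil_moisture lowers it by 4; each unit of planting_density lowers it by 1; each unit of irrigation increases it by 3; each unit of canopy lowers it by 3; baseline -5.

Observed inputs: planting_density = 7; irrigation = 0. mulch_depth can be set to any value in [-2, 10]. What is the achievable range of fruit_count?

Substituting into the canopy equation gives canopy = 12*mulch_depth - 2.
Substituting into the soil_moisture equation gives soil_moisture = -48*mulch_depth + 6.
So fruit_count = 156*mulch_depth - 30.
Linear in mulch_depth, so extremes are at the endpoints: mulch_depth = -2 gives fruit_count = -342; mulch_depth = 10 gives fruit_count = 1530.

-342 to 1530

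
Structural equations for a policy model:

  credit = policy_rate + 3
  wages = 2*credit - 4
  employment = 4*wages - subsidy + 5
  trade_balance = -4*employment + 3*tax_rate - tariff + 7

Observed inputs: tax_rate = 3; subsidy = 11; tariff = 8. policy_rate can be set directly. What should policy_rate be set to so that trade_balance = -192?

policy_rate = 6

Substituting into the wages equation gives wages = 2*policy_rate + 2.
Substituting into the employment equation gives employment = 8*policy_rate + 2.
This gives trade_balance = -32*policy_rate.
Solve -32*policy_rate = -192: policy_rate = -192 / -32 = 6.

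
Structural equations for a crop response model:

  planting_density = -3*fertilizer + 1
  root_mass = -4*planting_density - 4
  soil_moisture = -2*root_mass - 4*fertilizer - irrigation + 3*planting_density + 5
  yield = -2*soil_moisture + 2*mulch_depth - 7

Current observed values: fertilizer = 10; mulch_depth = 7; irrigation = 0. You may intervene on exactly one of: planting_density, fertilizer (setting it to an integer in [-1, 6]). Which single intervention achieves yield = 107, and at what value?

set fertilizer = 2

Intervening on planting_density: yield = -22*planting_density + 61. Reaching 107 requires planting_density = -23/11, not an integer.
Intervening on fertilizer: with other inputs at their observed values, yield = 74*fertilizer - 41. Solving for 107 gives fertilizer = 2, within [-1, 6].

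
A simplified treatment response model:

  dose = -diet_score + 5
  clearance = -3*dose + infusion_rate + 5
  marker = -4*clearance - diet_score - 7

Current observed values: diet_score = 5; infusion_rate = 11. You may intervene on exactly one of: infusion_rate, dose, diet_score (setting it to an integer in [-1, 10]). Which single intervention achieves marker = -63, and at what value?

Intervening on infusion_rate: marker = -4*infusion_rate - 32. Reaching -63 requires infusion_rate = 31/4, not an integer.
Intervening on dose: marker = 12*dose - 76. Reaching -63 requires dose = 13/12, not an integer.
Intervening on diet_score: with other inputs at their observed values, marker = -13*diet_score - 11. Solving for -63 gives diet_score = 4, within [-1, 10].

set diet_score = 4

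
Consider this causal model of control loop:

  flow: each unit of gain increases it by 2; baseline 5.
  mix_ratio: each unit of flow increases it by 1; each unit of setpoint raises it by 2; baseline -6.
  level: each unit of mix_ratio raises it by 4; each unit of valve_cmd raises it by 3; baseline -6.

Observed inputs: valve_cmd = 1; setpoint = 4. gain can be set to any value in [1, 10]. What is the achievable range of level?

Substituting into the mix_ratio equation gives mix_ratio = 2*gain + 7.
Substituting into the level equation gives level = 8*gain + 25.
Linear in gain, so extremes are at the endpoints: gain = 1 gives level = 33; gain = 10 gives level = 105.

33 to 105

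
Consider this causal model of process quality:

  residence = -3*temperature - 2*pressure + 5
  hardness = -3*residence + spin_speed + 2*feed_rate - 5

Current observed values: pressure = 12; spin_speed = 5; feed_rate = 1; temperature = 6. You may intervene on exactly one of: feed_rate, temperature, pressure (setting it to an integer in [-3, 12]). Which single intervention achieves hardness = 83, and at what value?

Intervening on feed_rate: hardness = 2*feed_rate + 111. Reaching 83 requires feed_rate = -14, outside [-3, 12].
Intervening on temperature: hardness = 9*temperature + 59. Reaching 83 requires temperature = 8/3, not an integer.
Intervening on pressure: with other inputs at their observed values, hardness = 6*pressure + 41. Solving for 83 gives pressure = 7, within [-3, 12].

set pressure = 7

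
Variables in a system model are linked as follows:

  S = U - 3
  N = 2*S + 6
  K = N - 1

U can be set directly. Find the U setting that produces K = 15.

U = 8

Substituting into the N equation gives N = 2*U.
So K = 2*U - 1.
Solve 2*U - 1 = 15: U = (15 + 1) / 2 = 8.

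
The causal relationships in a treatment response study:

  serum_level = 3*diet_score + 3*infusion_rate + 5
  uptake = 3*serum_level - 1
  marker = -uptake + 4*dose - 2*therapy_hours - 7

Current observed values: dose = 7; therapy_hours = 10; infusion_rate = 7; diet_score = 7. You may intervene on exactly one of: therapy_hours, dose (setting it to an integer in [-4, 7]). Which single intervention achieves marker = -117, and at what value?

Intervening on therapy_hours: with other inputs at their observed values, marker = -2*therapy_hours - 119. Solving for -117 gives therapy_hours = -1, within [-4, 7].
Intervening on dose: marker = 4*dose - 167. Reaching -117 requires dose = 25/2, not an integer.

set therapy_hours = -1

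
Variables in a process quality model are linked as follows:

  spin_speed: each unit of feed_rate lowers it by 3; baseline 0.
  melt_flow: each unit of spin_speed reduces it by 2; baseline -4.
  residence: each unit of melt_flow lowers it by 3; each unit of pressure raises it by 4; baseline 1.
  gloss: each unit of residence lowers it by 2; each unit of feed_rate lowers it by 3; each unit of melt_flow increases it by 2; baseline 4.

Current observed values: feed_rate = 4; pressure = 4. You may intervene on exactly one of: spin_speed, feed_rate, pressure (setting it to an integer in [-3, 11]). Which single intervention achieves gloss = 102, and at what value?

set pressure = 6

Intervening on spin_speed: gloss = -16*spin_speed - 74. Reaching 102 requires spin_speed = -11, outside [-3, 11].
Intervening on feed_rate: gloss = 45*feed_rate - 62. Reaching 102 requires feed_rate = 164/45, not an integer.
Intervening on pressure: with other inputs at their observed values, gloss = -8*pressure + 150. Solving for 102 gives pressure = 6, within [-3, 11].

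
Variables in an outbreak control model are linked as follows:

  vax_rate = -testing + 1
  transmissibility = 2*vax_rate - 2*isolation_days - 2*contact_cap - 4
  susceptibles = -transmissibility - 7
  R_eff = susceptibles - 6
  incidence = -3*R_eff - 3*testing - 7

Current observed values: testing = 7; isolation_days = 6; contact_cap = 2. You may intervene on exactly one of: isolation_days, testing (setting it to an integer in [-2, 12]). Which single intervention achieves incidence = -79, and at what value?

Intervening on isolation_days: with other inputs at their observed values, incidence = -6*isolation_days - 49. Solving for -79 gives isolation_days = 5, within [-2, 12].
Intervening on testing: incidence = -9*testing - 22. Reaching -79 requires testing = 19/3, not an integer.

set isolation_days = 5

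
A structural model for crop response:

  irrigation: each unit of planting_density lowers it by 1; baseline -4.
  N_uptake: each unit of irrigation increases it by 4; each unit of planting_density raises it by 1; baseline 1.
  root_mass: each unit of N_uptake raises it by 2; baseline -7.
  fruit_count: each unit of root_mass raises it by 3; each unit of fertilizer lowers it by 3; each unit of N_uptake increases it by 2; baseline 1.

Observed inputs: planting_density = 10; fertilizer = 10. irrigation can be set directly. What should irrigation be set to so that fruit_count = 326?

Intervening on irrigation fixes its value directly, overriding its dependence on planting_density.
Substituting into the N_uptake equation gives N_uptake = 4*irrigation + 11.
So root_mass = 8*irrigation + 15.
So fruit_count = 32*irrigation + 38.
Solve 32*irrigation + 38 = 326: irrigation = (326 - 38) / 32 = 9.

irrigation = 9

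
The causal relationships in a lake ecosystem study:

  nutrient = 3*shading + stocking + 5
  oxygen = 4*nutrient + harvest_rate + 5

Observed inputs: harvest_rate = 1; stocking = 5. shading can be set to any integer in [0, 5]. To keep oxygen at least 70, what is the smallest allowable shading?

shading = 2

Substituting into the nutrient equation gives nutrient = 3*shading + 10.
Substituting into the oxygen equation gives oxygen = 12*shading + 46.
Require 12*shading + 46 ≥ 70, so shading ≥ 2.
The smallest integer in [0, 5] satisfying this is 2.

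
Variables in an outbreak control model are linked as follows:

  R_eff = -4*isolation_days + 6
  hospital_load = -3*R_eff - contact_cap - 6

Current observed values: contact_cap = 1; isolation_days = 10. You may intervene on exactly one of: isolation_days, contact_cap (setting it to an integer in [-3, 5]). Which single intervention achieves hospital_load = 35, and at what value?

Intervening on isolation_days: with other inputs at their observed values, hospital_load = 12*isolation_days - 25. Solving for 35 gives isolation_days = 5, within [-3, 5].
Intervening on contact_cap: hospital_load = -contact_cap + 96. Reaching 35 requires contact_cap = 61, outside [-3, 5].

set isolation_days = 5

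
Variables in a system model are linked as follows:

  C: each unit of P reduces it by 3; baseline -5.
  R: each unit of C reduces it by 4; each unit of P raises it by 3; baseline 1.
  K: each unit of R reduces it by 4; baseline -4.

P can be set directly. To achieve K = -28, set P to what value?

P = -1

Substituting into the R equation gives R = 15*P + 21.
Substituting into the K equation gives K = -60*P - 88.
Solve -60*P - 88 = -28: P = (-28 + 88) / -60 = -1.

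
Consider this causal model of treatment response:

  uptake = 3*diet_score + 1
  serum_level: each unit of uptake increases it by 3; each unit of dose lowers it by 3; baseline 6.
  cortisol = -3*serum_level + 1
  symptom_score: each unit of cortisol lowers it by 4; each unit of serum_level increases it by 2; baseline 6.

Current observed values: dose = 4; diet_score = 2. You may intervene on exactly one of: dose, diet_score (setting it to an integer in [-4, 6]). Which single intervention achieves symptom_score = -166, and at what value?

Intervening on dose: symptom_score = -42*dose + 380. Reaching -166 requires dose = 13, outside [-4, 6].
Intervening on diet_score: with other inputs at their observed values, symptom_score = 126*diet_score - 40. Solving for -166 gives diet_score = -1, within [-4, 6].

set diet_score = -1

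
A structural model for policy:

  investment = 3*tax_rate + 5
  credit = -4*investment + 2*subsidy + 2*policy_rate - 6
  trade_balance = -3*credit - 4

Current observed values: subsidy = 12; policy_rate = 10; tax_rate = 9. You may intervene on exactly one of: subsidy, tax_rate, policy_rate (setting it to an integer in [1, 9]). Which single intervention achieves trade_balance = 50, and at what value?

Intervening on subsidy: trade_balance = -6*subsidy + 338. Reaching 50 requires subsidy = 48, outside [1, 9].
Intervening on tax_rate: with other inputs at their observed values, trade_balance = 36*tax_rate - 58. Solving for 50 gives tax_rate = 3, within [1, 9].
Intervening on policy_rate: trade_balance = -6*policy_rate + 326. Reaching 50 requires policy_rate = 46, outside [1, 9].

set tax_rate = 3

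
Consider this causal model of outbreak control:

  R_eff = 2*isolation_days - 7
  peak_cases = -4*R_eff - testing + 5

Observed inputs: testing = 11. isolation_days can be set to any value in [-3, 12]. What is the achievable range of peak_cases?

Substituting into the peak_cases equation gives peak_cases = -8*isolation_days + 22.
Linear in isolation_days, so extremes are at the endpoints: isolation_days = -3 gives peak_cases = 46; isolation_days = 12 gives peak_cases = -74.

-74 to 46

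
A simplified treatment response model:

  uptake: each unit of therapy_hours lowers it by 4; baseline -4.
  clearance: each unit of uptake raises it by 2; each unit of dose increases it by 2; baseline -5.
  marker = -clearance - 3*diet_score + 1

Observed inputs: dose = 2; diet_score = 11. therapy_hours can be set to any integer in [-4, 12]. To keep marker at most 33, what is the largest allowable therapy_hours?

therapy_hours = 7

Substituting into the clearance equation gives clearance = -8*therapy_hours - 9.
Substituting into the marker equation gives marker = 8*therapy_hours - 23.
Require 8*therapy_hours - 23 ≤ 33, so therapy_hours ≤ 7.
The largest integer in [-4, 12] satisfying this is 7.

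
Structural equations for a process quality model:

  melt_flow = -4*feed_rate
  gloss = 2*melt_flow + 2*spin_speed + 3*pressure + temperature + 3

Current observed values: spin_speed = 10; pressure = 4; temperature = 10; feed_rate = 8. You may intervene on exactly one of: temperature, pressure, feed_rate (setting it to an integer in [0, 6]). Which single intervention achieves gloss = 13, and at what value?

Intervening on temperature: gloss = temperature - 29. Reaching 13 requires temperature = 42, outside [0, 6].
Intervening on pressure: gloss = 3*pressure - 31. Reaching 13 requires pressure = 44/3, not an integer.
Intervening on feed_rate: with other inputs at their observed values, gloss = -8*feed_rate + 45. Solving for 13 gives feed_rate = 4, within [0, 6].

set feed_rate = 4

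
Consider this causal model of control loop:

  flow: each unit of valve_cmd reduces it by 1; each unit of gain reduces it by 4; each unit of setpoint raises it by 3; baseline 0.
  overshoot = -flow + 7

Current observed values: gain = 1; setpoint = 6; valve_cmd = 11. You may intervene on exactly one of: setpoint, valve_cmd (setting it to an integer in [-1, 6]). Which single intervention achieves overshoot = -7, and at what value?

set valve_cmd = 0

Intervening on setpoint: overshoot = -3*setpoint + 22. Reaching -7 requires setpoint = 29/3, not an integer.
Intervening on valve_cmd: with other inputs at their observed values, overshoot = valve_cmd - 7. Solving for -7 gives valve_cmd = 0, within [-1, 6].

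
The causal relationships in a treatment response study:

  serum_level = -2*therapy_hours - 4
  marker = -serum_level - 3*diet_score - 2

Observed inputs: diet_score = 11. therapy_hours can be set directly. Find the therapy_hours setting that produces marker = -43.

Substituting into the marker equation gives marker = 2*therapy_hours - 31.
Solve 2*therapy_hours - 31 = -43: therapy_hours = (-43 + 31) / 2 = -6.

therapy_hours = -6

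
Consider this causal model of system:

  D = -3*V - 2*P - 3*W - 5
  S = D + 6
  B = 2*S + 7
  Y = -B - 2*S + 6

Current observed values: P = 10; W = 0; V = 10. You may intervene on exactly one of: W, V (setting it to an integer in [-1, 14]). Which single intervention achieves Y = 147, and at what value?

Intervening on W: Y = 12*W + 195. Reaching 147 requires W = -4, outside [-1, 14].
Intervening on V: with other inputs at their observed values, Y = 12*V + 75. Solving for 147 gives V = 6, within [-1, 14].

set V = 6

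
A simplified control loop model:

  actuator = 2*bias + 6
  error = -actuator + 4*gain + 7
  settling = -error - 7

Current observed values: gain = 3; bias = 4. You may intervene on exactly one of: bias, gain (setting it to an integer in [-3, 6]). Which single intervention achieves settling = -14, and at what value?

set bias = 3

Intervening on bias: with other inputs at their observed values, settling = 2*bias - 20. Solving for -14 gives bias = 3, within [-3, 6].
Intervening on gain: settling = -4*gain. Reaching -14 requires gain = 7/2, not an integer.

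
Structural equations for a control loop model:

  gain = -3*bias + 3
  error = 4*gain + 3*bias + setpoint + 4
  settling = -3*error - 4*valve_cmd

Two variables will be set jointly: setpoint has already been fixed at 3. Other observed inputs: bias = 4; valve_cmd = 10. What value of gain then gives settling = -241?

gain = 12

With setpoint held at 3:
Intervening on gain fixes its value directly, overriding its dependence on bias.
Substituting into the error equation gives error = 4*gain + 19.
This gives settling = -12*gain - 97.
Solve -12*gain - 97 = -241: gain = (-241 + 97) / -12 = 12.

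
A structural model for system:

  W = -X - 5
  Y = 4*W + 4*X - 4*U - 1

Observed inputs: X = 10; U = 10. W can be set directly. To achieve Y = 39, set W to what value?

W = 10

Intervening on W fixes its value directly, overriding its dependence on X.
Substituting into the Y equation gives Y = 4*W - 1.
Solve 4*W - 1 = 39: W = (39 + 1) / 4 = 10.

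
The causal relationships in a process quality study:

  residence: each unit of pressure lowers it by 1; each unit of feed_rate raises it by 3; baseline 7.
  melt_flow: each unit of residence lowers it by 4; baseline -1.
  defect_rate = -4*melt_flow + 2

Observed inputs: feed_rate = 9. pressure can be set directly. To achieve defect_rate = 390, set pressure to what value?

Substituting into the residence equation gives residence = -pressure + 34.
melt_flow becomes 4*pressure - 137.
This gives defect_rate = -16*pressure + 550.
Solve -16*pressure + 550 = 390: pressure = (390 - 550) / -16 = 10.

pressure = 10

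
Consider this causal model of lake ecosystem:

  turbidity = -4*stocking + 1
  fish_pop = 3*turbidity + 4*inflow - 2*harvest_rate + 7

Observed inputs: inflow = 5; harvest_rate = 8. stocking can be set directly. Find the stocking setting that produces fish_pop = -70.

Substituting into the fish_pop equation gives fish_pop = -12*stocking + 14.
Solve -12*stocking + 14 = -70: stocking = (-70 - 14) / -12 = 7.

stocking = 7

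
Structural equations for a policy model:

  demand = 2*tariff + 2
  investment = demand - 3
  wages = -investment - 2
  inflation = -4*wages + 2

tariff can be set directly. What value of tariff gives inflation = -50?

tariff = -7

Substituting into the investment equation gives investment = 2*tariff - 1.
Substituting into the wages equation gives wages = -2*tariff - 1.
So inflation = 8*tariff + 6.
Solve 8*tariff + 6 = -50: tariff = (-50 - 6) / 8 = -7.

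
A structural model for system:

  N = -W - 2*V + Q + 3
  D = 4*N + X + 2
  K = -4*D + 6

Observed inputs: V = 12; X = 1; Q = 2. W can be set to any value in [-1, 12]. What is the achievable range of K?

Substituting into the N equation gives N = -W - 19.
Substituting into the D equation gives D = -4*W - 73.
This gives K = 16*W + 298.
Linear in W, so extremes are at the endpoints: W = -1 gives K = 282; W = 12 gives K = 490.

282 to 490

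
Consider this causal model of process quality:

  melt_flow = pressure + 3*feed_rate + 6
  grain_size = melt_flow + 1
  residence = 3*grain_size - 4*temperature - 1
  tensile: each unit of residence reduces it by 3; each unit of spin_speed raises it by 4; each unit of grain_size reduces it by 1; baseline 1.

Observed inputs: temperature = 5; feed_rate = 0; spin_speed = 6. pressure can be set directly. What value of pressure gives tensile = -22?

pressure = 4

Substituting into the melt_flow equation gives melt_flow = pressure + 6.
This gives grain_size = pressure + 7.
Substituting into the residence equation gives residence = 3*pressure.
Substituting into the tensile equation gives tensile = -10*pressure + 18.
Solve -10*pressure + 18 = -22: pressure = (-22 - 18) / -10 = 4.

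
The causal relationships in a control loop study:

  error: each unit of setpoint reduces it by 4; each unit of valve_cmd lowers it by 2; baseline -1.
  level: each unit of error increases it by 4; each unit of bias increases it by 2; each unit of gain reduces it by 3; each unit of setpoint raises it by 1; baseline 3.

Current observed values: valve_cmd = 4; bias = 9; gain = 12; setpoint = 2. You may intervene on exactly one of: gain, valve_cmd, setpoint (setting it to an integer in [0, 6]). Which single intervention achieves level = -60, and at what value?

set gain = 5

Intervening on gain: with other inputs at their observed values, level = -3*gain - 45. Solving for -60 gives gain = 5, within [0, 6].
Intervening on valve_cmd: level = -8*valve_cmd - 49. Reaching -60 requires valve_cmd = 11/8, not an integer.
Intervening on setpoint: level = -15*setpoint - 51. Reaching -60 requires setpoint = 3/5, not an integer.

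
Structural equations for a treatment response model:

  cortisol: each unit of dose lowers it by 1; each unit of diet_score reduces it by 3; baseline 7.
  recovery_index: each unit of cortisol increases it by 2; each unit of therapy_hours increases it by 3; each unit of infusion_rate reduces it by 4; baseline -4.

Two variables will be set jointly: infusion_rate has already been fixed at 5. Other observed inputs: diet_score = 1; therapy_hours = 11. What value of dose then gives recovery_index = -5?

dose = 11

With infusion_rate held at 5:
Substituting into the cortisol equation gives cortisol = -dose + 4.
So recovery_index = -2*dose + 17.
Solve -2*dose + 17 = -5: dose = (-5 - 17) / -2 = 11.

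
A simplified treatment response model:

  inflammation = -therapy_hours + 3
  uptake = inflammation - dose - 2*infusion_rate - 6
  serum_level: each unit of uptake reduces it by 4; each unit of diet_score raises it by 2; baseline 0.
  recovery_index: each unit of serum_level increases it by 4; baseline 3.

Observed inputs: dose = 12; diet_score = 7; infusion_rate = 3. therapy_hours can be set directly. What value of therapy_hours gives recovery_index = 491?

therapy_hours = 6

Substituting into the uptake equation gives uptake = -therapy_hours - 21.
serum_level becomes 4*therapy_hours + 98.
This gives recovery_index = 16*therapy_hours + 395.
Solve 16*therapy_hours + 395 = 491: therapy_hours = (491 - 395) / 16 = 6.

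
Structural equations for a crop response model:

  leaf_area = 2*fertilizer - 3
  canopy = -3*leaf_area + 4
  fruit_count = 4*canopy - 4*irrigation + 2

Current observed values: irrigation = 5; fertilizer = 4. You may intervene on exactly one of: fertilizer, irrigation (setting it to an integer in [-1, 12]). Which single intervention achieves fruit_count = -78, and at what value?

Intervening on fertilizer: fruit_count = -24*fertilizer + 34. Reaching -78 requires fertilizer = 14/3, not an integer.
Intervening on irrigation: with other inputs at their observed values, fruit_count = -4*irrigation - 42. Solving for -78 gives irrigation = 9, within [-1, 12].

set irrigation = 9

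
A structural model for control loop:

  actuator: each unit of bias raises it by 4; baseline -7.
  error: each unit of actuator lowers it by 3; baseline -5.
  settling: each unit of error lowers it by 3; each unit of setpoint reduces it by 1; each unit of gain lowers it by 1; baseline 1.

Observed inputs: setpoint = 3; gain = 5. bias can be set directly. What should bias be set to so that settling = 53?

bias = 3

Substituting into the error equation gives error = -12*bias + 16.
settling becomes 36*bias - 55.
Solve 36*bias - 55 = 53: bias = (53 + 55) / 36 = 3.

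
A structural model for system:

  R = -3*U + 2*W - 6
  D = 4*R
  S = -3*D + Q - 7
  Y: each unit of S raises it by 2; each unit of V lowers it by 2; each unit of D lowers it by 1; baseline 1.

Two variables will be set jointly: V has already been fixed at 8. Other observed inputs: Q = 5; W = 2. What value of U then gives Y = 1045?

U = 12

With V held at 8:
Substituting into the R equation gives R = -3*U - 2.
So D = -12*U - 8.
Substituting into the S equation gives S = 36*U + 22.
Substituting into the Y equation gives Y = 84*U + 37.
Solve 84*U + 37 = 1045: U = (1045 - 37) / 84 = 12.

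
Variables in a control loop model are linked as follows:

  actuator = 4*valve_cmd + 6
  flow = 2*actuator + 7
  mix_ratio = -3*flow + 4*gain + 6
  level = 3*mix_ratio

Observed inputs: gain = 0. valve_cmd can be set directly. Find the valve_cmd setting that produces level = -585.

Substituting into the flow equation gives flow = 8*valve_cmd + 19.
Substituting into the mix_ratio equation gives mix_ratio = -24*valve_cmd - 51.
Substituting into the level equation gives level = -72*valve_cmd - 153.
Solve -72*valve_cmd - 153 = -585: valve_cmd = (-585 + 153) / -72 = 6.

valve_cmd = 6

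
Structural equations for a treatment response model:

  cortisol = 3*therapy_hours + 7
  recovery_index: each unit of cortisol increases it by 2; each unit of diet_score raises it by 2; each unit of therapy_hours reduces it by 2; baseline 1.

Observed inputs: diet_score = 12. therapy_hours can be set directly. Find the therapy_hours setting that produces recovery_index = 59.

therapy_hours = 5

Substituting into the recovery_index equation gives recovery_index = 4*therapy_hours + 39.
Solve 4*therapy_hours + 39 = 59: therapy_hours = (59 - 39) / 4 = 5.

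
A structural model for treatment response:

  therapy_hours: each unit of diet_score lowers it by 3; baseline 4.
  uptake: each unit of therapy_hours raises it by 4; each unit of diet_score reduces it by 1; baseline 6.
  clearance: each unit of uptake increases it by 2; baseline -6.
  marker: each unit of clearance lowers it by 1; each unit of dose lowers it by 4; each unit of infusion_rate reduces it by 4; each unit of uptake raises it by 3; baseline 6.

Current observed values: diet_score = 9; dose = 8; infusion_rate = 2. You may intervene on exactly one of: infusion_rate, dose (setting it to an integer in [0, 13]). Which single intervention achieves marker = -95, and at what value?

set dose = 1

Intervening on infusion_rate: marker = -4*infusion_rate - 115. Reaching -95 requires infusion_rate = -5, outside [0, 13].
Intervening on dose: with other inputs at their observed values, marker = -4*dose - 91. Solving for -95 gives dose = 1, within [0, 13].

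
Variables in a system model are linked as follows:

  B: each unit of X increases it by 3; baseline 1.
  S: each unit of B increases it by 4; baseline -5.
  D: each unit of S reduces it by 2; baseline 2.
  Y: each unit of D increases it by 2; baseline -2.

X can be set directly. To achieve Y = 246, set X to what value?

X = -5

Substituting into the S equation gives S = 12*X - 1.
Substituting into the D equation gives D = -24*X + 4.
Substituting into the Y equation gives Y = -48*X + 6.
Solve -48*X + 6 = 246: X = (246 - 6) / -48 = -5.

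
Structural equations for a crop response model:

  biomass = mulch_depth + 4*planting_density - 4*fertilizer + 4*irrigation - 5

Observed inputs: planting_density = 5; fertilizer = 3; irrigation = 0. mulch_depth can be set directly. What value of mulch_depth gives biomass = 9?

Substituting into the biomass equation gives biomass = mulch_depth + 3.
Solve mulch_depth + 3 = 9: mulch_depth = (9 - 3) / 1 = 6.

mulch_depth = 6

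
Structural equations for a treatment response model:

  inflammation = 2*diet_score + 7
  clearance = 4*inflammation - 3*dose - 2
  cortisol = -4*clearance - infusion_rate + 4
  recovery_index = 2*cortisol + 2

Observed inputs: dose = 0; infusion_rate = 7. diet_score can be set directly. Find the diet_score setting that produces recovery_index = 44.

diet_score = -4

Substituting into the clearance equation gives clearance = 8*diet_score + 26.
Substituting into the cortisol equation gives cortisol = -32*diet_score - 107.
Substituting into the recovery_index equation gives recovery_index = -64*diet_score - 212.
Solve -64*diet_score - 212 = 44: diet_score = (44 + 212) / -64 = -4.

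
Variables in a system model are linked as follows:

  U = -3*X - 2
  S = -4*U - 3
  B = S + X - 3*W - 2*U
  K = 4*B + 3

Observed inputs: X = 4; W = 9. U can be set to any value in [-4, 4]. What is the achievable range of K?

-197 to -5

Intervening on U fixes its value directly, overriding its dependence on X.
Substituting into the B equation gives B = -6*U - 26.
This gives K = -24*U - 101.
Linear in U, so extremes are at the endpoints: U = -4 gives K = -5; U = 4 gives K = -197.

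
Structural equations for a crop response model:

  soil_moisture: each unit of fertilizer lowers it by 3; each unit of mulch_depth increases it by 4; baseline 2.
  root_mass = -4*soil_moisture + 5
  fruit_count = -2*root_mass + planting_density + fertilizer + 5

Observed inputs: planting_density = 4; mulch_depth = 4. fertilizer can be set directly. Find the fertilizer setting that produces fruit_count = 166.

Substituting into the soil_moisture equation gives soil_moisture = -3*fertilizer + 18.
This gives root_mass = 12*fertilizer - 67.
Substituting into the fruit_count equation gives fruit_count = -23*fertilizer + 143.
Solve -23*fertilizer + 143 = 166: fertilizer = (166 - 143) / -23 = -1.

fertilizer = -1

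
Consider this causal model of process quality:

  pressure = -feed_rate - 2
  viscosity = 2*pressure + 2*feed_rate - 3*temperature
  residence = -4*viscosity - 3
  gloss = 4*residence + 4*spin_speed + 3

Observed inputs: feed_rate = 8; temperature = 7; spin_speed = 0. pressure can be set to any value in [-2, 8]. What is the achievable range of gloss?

-185 to 135

Intervening on pressure fixes its value directly, overriding its dependence on feed_rate.
Substituting into the viscosity equation gives viscosity = 2*pressure - 5.
This gives residence = -8*pressure + 17.
Substituting into the gloss equation gives gloss = -32*pressure + 71.
Linear in pressure, so extremes are at the endpoints: pressure = -2 gives gloss = 135; pressure = 8 gives gloss = -185.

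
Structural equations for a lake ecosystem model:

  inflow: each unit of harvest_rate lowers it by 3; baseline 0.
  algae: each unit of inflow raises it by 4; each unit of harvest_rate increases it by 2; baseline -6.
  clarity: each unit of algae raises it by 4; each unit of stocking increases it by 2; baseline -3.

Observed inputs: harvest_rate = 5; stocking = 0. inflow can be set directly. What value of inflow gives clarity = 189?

inflow = 11

Intervening on inflow fixes its value directly, overriding its dependence on harvest_rate.
Substituting into the algae equation gives algae = 4*inflow + 4.
clarity becomes 16*inflow + 13.
Solve 16*inflow + 13 = 189: inflow = (189 - 13) / 16 = 11.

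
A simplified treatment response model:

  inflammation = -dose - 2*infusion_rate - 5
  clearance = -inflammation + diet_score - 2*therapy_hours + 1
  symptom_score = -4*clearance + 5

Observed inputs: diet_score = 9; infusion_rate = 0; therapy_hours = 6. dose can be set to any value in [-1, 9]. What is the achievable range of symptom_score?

Substituting into the inflammation equation gives inflammation = -dose - 5.
Substituting into the clearance equation gives clearance = dose + 3.
Substituting into the symptom_score equation gives symptom_score = -4*dose - 7.
Linear in dose, so extremes are at the endpoints: dose = -1 gives symptom_score = -3; dose = 9 gives symptom_score = -43.

-43 to -3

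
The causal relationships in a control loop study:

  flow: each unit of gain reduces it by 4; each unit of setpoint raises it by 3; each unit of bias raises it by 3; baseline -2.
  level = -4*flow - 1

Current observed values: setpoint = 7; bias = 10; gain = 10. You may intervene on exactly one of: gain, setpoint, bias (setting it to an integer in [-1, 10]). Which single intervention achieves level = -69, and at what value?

Intervening on gain: with other inputs at their observed values, level = 16*gain - 197. Solving for -69 gives gain = 8, within [-1, 10].
Intervening on setpoint: level = -12*setpoint + 47. Reaching -69 requires setpoint = 29/3, not an integer.
Intervening on bias: level = -12*bias + 83. Reaching -69 requires bias = 38/3, not an integer.

set gain = 8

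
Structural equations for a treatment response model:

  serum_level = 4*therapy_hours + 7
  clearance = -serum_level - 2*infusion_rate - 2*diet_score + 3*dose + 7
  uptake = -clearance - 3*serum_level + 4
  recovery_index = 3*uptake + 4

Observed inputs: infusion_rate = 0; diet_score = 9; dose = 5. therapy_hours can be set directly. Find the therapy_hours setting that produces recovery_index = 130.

Substituting into the clearance equation gives clearance = -4*therapy_hours - 3.
Substituting into the uptake equation gives uptake = -8*therapy_hours - 14.
recovery_index becomes -24*therapy_hours - 38.
Solve -24*therapy_hours - 38 = 130: therapy_hours = (130 + 38) / -24 = -7.

therapy_hours = -7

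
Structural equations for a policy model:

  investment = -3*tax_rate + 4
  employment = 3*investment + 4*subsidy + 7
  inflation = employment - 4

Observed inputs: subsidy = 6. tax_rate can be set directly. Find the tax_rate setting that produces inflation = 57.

tax_rate = -2

Substituting into the employment equation gives employment = -9*tax_rate + 43.
inflation becomes -9*tax_rate + 39.
Solve -9*tax_rate + 39 = 57: tax_rate = (57 - 39) / -9 = -2.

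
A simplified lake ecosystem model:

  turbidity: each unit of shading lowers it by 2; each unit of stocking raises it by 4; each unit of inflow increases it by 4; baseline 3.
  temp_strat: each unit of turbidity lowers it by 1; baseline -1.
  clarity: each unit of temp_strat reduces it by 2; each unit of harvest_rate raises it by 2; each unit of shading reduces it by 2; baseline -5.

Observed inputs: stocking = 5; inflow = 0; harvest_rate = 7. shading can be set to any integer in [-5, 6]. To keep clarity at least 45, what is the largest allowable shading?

Substituting into the turbidity equation gives turbidity = -2*shading + 23.
So temp_strat = 2*shading - 24.
clarity becomes -6*shading + 57.
Require -6*shading + 57 ≥ 45, so shading ≤ 2.
The largest integer in [-5, 6] satisfying this is 2.

shading = 2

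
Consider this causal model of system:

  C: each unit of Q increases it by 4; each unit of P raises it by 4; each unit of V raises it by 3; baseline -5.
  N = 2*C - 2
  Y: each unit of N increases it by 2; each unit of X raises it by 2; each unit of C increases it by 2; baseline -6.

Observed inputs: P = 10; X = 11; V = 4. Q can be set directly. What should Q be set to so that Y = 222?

Q = -3

Substituting into the C equation gives C = 4*Q + 47.
So N = 8*Q + 92.
Y becomes 24*Q + 294.
Solve 24*Q + 294 = 222: Q = (222 - 294) / 24 = -3.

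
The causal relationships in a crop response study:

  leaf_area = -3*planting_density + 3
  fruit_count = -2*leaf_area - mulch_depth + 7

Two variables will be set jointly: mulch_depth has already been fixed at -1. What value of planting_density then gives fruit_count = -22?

With mulch_depth held at -1:
Substituting into the fruit_count equation gives fruit_count = 6*planting_density + 2.
Solve 6*planting_density + 2 = -22: planting_density = (-22 - 2) / 6 = -4.

planting_density = -4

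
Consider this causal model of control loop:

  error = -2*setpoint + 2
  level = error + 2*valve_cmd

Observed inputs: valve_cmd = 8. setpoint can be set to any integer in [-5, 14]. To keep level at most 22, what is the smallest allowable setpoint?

Substituting into the level equation gives level = -2*setpoint + 18.
Require -2*setpoint + 18 ≤ 22, so setpoint ≥ -2.
The smallest integer in [-5, 14] satisfying this is -2.

setpoint = -2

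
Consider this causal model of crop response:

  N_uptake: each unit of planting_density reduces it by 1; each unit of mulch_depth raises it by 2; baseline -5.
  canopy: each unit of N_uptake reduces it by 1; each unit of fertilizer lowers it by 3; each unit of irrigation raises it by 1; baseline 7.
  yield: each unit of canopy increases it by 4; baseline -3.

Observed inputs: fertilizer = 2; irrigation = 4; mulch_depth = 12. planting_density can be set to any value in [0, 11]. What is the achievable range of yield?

Substituting into the N_uptake equation gives N_uptake = -planting_density + 19.
Substituting into the canopy equation gives canopy = planting_density - 14.
Substituting into the yield equation gives yield = 4*planting_density - 59.
Linear in planting_density, so extremes are at the endpoints: planting_density = 0 gives yield = -59; planting_density = 11 gives yield = -15.

-59 to -15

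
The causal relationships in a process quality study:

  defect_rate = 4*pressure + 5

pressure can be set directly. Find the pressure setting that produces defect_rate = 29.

pressure = 6

Solve 4*pressure + 5 = 29: pressure = (29 - 5) / 4 = 6.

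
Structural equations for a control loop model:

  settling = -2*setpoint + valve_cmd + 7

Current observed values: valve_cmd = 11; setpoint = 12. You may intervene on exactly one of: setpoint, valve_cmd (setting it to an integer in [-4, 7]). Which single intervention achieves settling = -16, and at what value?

set valve_cmd = 1

Intervening on setpoint: settling = -2*setpoint + 18. Reaching -16 requires setpoint = 17, outside [-4, 7].
Intervening on valve_cmd: with other inputs at their observed values, settling = valve_cmd - 17. Solving for -16 gives valve_cmd = 1, within [-4, 7].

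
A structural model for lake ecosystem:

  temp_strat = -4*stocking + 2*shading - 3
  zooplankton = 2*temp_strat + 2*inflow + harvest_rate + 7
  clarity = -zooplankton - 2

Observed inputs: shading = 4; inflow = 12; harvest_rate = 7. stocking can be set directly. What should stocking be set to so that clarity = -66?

Substituting into the temp_strat equation gives temp_strat = -4*stocking + 5.
So zooplankton = -8*stocking + 48.
Substituting into the clarity equation gives clarity = 8*stocking - 50.
Solve 8*stocking - 50 = -66: stocking = (-66 + 50) / 8 = -2.

stocking = -2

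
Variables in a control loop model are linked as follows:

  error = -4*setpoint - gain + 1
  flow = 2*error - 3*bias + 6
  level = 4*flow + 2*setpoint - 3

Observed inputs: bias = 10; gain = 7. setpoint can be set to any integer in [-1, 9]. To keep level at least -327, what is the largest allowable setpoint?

setpoint = 6

Substituting into the error equation gives error = -4*setpoint - 6.
flow becomes -8*setpoint - 36.
Substituting into the level equation gives level = -30*setpoint - 147.
Require -30*setpoint - 147 ≥ -327, so setpoint ≤ 6.
The largest integer in [-1, 9] satisfying this is 6.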